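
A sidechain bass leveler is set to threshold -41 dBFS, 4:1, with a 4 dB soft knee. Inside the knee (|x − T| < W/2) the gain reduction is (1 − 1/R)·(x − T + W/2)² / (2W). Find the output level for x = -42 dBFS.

x − T + W/2 = -42 − (-41) + 2 = 1.
GR = (1 − 1/4) × 1² / 8 = 0.75 × 1 / 8 = 0.09375 dB.
Output = -42 − 0.09375 = -42.09375 dBFS.

-42.09375 dBFS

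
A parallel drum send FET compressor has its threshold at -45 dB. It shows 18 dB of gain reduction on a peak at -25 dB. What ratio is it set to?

Input overshoot = -25 − (-45) = 20 dB.
Output overshoot = 20 − 18 = 2 dB.
Ratio = input overshoot / output overshoot = 20 / 2 = 10.

10:1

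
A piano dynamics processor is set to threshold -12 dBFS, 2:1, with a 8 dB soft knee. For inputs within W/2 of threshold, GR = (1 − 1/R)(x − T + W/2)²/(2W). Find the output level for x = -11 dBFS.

x − T + W/2 = -11 − (-12) + 4 = 5.
GR = (1 − 1/2) × 5² / 16 = 0.5 × 25 / 16 = 0.78125 dB.
Output = -11 − 0.78125 = -11.78125 dBFS.

-11.78125 dBFS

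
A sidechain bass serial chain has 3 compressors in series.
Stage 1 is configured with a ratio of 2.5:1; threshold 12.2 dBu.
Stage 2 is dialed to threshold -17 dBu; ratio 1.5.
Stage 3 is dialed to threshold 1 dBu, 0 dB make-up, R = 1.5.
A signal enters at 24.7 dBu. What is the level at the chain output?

Stage 1: 12.5 dB above 12.2 dBu, reduced 2.5:1 to 5 dB above → 17.2 dBu.
Stage 2: 17.2 dBu is 34.2 dB over -17 dBu; at 1.5:1 that becomes 22.8 dB over, giving 5.8 dBu.
Stage 3: overshoot 4.8 dB → 4.8/1.5 = 3.2 dB → 4.2 dBu.

4.2 dBu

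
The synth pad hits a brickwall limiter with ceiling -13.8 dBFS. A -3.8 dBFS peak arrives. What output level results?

-13.8 dBFS

At ∞:1, everything above -13.8 dBFS is held at the ceiling.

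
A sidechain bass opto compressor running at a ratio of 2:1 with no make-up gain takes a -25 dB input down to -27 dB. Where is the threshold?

Let T be the threshold. Output overshoot = (input overshoot)/R, so -27 − T = (-25 − T)/2.
2·(-27 − T) = -25 − T → 1·T = -54 − (-25) = -29.
T = -29/1 = -29 dB.

-29 dB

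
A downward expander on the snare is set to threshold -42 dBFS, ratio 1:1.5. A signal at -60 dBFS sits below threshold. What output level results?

The input is 18 dB below the -42 dBFS threshold.
A 1:1.5 expander multiplies undershoot by 1.5: 18 × 1.5 = 27 dB below threshold.
Output = -42 − 27 = -69 dBFS.

-69 dBFS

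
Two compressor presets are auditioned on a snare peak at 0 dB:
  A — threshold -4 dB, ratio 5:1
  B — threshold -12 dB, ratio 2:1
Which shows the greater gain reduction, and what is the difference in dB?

B, by 2.8 dB

A: GR = 4 − 4/5 = 3.2 dB.
B: GR = 12 − 12/2 = 6 dB.
B reduces 2.8 dB more.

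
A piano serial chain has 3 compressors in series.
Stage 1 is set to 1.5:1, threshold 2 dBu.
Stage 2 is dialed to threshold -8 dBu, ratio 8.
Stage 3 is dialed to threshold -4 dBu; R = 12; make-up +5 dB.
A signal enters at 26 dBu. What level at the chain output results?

0.25 dBu

Stage 1: 24 dB above 2 dBu, reduced 1.5:1 to 16 dB above → 18 dBu.
Stage 2: overshoot 26 dB → 26/8 = 3.25 dB → -4.75 dBu.
Stage 3: -4.75 dBu is at or below the -4 dBu threshold — no compression; make-up brings it to 0.25 dBu.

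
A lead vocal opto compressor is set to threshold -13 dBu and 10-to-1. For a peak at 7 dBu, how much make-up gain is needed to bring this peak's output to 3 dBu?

14 dB

The peak compresses to -13 + 20/10 = -11 dBu.
To reach 3 dBu requires 3 − (-11) = 14 dB of make-up.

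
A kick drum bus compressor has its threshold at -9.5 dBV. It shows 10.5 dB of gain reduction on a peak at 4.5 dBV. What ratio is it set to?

Input overshoot = 4.5 − (-9.5) = 14 dB.
Output overshoot = 14 − 10.5 = 3.5 dB.
Ratio = input overshoot / output overshoot = 14 / 3.5 = 4.

4:1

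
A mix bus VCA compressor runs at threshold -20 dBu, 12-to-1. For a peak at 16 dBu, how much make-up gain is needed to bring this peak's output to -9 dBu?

Without make-up, output = threshold + overshoot/12 = -20 + 3 = -17 dBu.
Gap to target: 8 dB.

8 dB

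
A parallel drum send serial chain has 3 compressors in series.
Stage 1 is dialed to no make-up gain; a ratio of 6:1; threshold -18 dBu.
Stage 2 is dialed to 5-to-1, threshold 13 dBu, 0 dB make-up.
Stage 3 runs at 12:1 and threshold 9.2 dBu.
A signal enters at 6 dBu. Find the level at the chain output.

Stage 1: 6 dBu is 24 dB over -18 dBu; at 6:1 that becomes 4 dB over, giving -14 dBu.
Stage 2: below threshold (-14 ≤ 13); passes unchanged; output -14 dBu.
Stage 3: -14 dBu is at or below the 9.2 dBu threshold — no compression; output -14 dBu.

-14 dBu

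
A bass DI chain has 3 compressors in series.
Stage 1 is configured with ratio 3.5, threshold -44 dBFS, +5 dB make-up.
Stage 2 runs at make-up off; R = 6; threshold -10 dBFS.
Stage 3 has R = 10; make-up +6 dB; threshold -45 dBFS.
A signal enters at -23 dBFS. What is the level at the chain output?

-37.8 dBFS

Stage 1: 21 dB above -44 dBFS, reduced 3.5:1 to 6 dB above → -38 dBFS; +5 dB make-up → -33 dBFS.
Stage 2: -33 dBFS is at or below the -10 dBFS threshold — no compression; output -33 dBFS.
Stage 3: overshoot 12 dB → 12/10 = 1.2 dB → -43.8 dBFS; +6 dB make-up → -37.8 dBFS.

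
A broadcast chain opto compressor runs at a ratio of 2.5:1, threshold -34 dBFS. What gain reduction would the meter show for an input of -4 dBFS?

The signal is 30 dB above threshold.
A 2.5:1 ratio leaves 12 dB of that excess.
Gain reduction = 30 − 12 = 18 dB.

18 dB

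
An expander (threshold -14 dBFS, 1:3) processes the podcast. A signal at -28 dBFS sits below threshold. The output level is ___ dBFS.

-56 dBFS

The input is 14 dB below the -14 dBFS threshold.
A 1:3 expander multiplies undershoot by 3: 14 × 3 = 42 dB below threshold.
Output = -14 − 42 = -56 dBFS.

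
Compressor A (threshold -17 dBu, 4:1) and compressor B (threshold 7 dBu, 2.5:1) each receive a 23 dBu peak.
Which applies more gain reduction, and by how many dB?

A, by 20.4 dB

A: overshoot 40 dB → output overshoot 10 dB → GR 30 dB.
B: overshoot 16 dB → output overshoot 6.4 dB → GR 9.6 dB.
A reduces 20.4 dB more.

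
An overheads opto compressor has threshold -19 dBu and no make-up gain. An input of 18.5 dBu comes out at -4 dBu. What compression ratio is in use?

2.5:1

Input overshoot = 18.5 − (-19) = 37.5 dB; output overshoot = -4 − (-19) = 15 dB.
Ratio = 37.5 / 15 = 2.5.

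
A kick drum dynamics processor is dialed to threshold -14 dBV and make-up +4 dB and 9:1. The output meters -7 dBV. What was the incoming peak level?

Before make-up, the level was -7 − 4 = -11 dBV.
The compressed level sits -11 − (-14) = 3 dB over threshold.
Input overshoot = R × output overshoot = 27 dB → input = -14 + 27 = 13 dBV.

13 dBV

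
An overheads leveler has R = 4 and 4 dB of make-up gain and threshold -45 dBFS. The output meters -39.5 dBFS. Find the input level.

Remove make-up: -39.5 − 4 = -43.5 dBFS.
That's 1.5 dB above the -45 dBFS threshold.
Undo the ratio: input overshoot = 1.5 × 4 = 6 dB, giving input = -39 dBFS.

-39 dBFS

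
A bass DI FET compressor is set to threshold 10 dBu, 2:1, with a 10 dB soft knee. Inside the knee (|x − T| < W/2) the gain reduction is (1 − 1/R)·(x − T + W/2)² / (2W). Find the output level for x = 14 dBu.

11.975 dBu

x − T + W/2 = 14 − 10 + 5 = 9.
GR = (1 − 1/2) × 9² / 20 = 0.5 × 81 / 20 = 2.025 dB.
Output = 14 − 2.025 = 11.975 dBu.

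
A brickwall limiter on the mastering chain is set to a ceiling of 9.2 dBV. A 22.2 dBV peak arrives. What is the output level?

9.2 dBV

A brickwall limiter is an ∞:1 compressor: any input above the ceiling is clamped to 9.2 dBV.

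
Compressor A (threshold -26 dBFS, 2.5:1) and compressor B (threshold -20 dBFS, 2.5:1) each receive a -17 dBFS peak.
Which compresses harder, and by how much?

A: GR = 9 − 9/2.5 = 5.4 dB.
B: GR = 3 − 3/2.5 = 1.8 dB.
A reduces 3.6 dB more.

A, by 3.6 dB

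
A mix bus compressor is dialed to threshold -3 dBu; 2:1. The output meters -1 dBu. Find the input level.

1 dBu

The compressed level sits -1 − (-3) = 2 dB over threshold.
Before 2:1 compression the overshoot was 2 × 2 = 4 dB, so input = -3 + 4 = 1 dBu.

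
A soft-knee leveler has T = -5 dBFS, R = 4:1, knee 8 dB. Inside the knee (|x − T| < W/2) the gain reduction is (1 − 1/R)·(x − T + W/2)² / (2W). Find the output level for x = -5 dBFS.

-5.75 dBFS

x − T + W/2 = -5 − (-5) + 4 = 4.
GR = (1 − 1/4) × 4² / 16 = 0.75 × 16 / 16 = 0.75 dB.
Output = -5 − 0.75 = -5.75 dBFS.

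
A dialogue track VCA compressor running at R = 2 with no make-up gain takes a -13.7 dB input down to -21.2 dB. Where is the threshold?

Let T be the threshold. Output overshoot = (input overshoot)/R, so -21.2 − T = (-13.7 − T)/2.
2·(-21.2 − T) = -13.7 − T → 1·T = -42.4 − (-13.7) = -28.7.
T = -28.7/1 = -28.7 dB.

-28.7 dB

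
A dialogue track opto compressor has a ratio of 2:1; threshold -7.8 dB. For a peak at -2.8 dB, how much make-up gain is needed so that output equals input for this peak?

2.5 dB

Overshoot 5 dB → 5/2 = 2.5 dB after compression, so the compressed level is -7.8 + 2.5 = -5.3 dB.
Make-up = target − compressed = -2.8 − (-5.3) = 2.5 dB.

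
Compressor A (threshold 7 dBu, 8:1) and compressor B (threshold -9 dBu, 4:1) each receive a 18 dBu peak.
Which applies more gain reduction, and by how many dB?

B, by 10.625 dB

A: overshoot 11 dB → output overshoot 1.375 dB → GR 9.625 dB.
B: overshoot 27 dB → output overshoot 6.75 dB → GR 20.25 dB.
B reduces 10.625 dB more.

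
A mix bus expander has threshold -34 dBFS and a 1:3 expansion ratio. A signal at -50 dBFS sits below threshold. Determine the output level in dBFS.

The input is 16 dB below the -34 dBFS threshold.
A 1:3 expander multiplies undershoot by 3: 16 × 3 = 48 dB below threshold.
Output = -34 − 48 = -82 dBFS.

-82 dBFS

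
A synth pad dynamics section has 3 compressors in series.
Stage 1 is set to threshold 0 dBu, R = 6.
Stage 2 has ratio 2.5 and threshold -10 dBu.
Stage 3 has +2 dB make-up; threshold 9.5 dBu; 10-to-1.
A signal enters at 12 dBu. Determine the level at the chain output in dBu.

Stage 1: 12 dB above 0 dBu, reduced 6:1 to 2 dB above → 2 dBu.
Stage 2: 2 dBu is 12 dB over -10 dBu; at 2.5:1 that becomes 4.8 dB over, giving -5.2 dBu.
Stage 3: below threshold (-5.2 ≤ 9.5); passes unchanged; make-up brings it to -3.2 dBu.

-3.2 dBu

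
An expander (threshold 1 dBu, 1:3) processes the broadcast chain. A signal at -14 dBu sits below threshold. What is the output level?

Below threshold, a 1:3 expander applies gain = (3−1)×(T − x) of attenuation.
(3−1) × 15 = 30 dB, so output = -14 − 30 = -44 dBu.

-44 dBu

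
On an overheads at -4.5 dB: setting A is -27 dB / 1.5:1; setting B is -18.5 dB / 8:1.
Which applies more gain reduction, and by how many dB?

B, by 4.75 dB

A: overshoot 22.5 dB → output overshoot 15 dB → GR 7.5 dB.
B: overshoot 14 dB → output overshoot 1.75 dB → GR 12.25 dB.
B reduces 4.75 dB more.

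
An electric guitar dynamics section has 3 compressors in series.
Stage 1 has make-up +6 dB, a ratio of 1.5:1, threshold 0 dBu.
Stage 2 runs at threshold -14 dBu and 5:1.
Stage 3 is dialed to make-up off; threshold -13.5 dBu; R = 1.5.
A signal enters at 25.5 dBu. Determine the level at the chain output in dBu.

Stage 1: 25.5 dBu is 25.5 dB over 0 dBu; at 1.5:1 that becomes 17 dB over, giving 17 dBu; +6 dB make-up → 23 dBu.
Stage 2: overshoot 37 dB → 37/5 = 7.4 dB → -6.6 dBu.
Stage 3: 6.9 dB above -13.5 dBu, reduced 1.5:1 to 4.6 dB above → -8.9 dBu.

-8.9 dBu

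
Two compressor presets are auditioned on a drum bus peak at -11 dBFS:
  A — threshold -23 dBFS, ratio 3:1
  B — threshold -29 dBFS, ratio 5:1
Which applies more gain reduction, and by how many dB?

B, by 6.4 dB

A: 12 dB over, compressed to 4 dB over, so 8 dB of GR.
B: 18 dB over, compressed to 3.6 dB over, so 14.4 dB of GR.
B reduces 6.4 dB more.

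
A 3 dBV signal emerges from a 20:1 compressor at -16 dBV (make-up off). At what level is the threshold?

-17 dBV

Gain reduction = 3 − (-16) = 19 dB; output overshoot = GR / (R − 1) = 19 / 19 = 1 dB.
Threshold = output − output overshoot = -16 − 1 = -17 dBV.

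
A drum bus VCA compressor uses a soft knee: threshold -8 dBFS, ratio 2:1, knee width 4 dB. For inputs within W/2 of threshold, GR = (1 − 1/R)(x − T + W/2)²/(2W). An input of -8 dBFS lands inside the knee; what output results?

x − T + W/2 = -8 − (-8) + 2 = 2.
GR = (1 − 1/2) × 2² / 8 = 0.5 × 4 / 8 = 0.25 dB.
Output = -8 − 0.25 = -8.25 dBFS.

-8.25 dBFS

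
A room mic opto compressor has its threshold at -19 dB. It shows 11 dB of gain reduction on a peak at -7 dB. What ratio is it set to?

Input overshoot = -7 − (-19) = 12 dB.
Output overshoot = 12 − 11 = 1 dB.
Ratio = input overshoot / output overshoot = 12 / 1 = 12.

12:1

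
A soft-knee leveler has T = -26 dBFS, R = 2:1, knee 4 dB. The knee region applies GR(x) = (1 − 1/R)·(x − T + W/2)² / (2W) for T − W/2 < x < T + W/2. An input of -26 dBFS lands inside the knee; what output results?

-26.25 dBFS

x − T + W/2 = -26 − (-26) + 2 = 2.
GR = (1 − 1/2) × 2² / 8 = 0.5 × 4 / 8 = 0.25 dB.
Output = -26 − 0.25 = -26.25 dBFS.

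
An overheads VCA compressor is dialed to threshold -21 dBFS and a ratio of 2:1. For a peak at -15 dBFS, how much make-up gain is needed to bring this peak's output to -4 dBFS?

14 dB

Overshoot 6 dB → 6/2 = 3 dB after compression, so the compressed level is -21 + 3 = -18 dBFS.
Make-up = target − compressed = -4 − (-18) = 14 dB.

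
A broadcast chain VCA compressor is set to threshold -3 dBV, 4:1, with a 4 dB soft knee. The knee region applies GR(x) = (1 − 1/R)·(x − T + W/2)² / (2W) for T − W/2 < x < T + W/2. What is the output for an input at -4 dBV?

x − T + W/2 = -4 − (-3) + 2 = 1.
GR = (1 − 1/4) × 1² / 8 = 0.75 × 1 / 8 = 0.09375 dB.
Output = -4 − 0.09375 = -4.09375 dBV.

-4.09375 dBV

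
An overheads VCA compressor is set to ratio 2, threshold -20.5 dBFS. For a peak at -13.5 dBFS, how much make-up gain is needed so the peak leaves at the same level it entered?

3.5 dB

The peak compresses to -20.5 + 7/2 = -17 dBFS.
To reach -13.5 dBFS requires -13.5 − (-17) = 3.5 dB of make-up.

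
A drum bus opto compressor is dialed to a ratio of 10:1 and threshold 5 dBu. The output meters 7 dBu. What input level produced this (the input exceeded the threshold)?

25 dBu

The compressed level sits 7 − 5 = 2 dB over threshold.
Undo the ratio: input overshoot = 2 × 10 = 20 dB, giving input = 25 dBu.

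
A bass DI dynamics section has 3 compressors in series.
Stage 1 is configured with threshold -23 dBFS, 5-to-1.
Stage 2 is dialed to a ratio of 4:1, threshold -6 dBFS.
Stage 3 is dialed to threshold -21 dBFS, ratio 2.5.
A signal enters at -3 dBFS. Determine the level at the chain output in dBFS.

Stage 1: 20 dB above -23 dBFS, reduced 5:1 to 4 dB above → -19 dBFS.
Stage 2: -19 dBFS is at or below the -6 dBFS threshold — no compression; output -19 dBFS.
Stage 3: -19 dBFS is 2 dB over -21 dBFS; at 2.5:1 that becomes 0.8 dB over, giving -20.2 dBFS.

-20.2 dBFS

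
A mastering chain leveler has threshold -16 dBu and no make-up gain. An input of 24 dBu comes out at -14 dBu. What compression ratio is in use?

20:1

Input overshoot = 24 − (-16) = 40 dB; output overshoot = -14 − (-16) = 2 dB.
Ratio = 40 / 2 = 20.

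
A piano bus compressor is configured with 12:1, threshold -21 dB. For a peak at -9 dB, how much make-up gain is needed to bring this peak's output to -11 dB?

Overshoot 12 dB → 12/12 = 1 dB after compression, so the compressed level is -21 + 1 = -20 dB.
Make-up = target − compressed = -11 − (-20) = 9 dB.

9 dB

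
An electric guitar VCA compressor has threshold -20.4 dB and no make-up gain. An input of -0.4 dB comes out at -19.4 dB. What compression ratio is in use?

20:1

Input overshoot = -0.4 − (-20.4) = 20 dB; output overshoot = -19.4 − (-20.4) = 1 dB.
Ratio = 20 / 1 = 20.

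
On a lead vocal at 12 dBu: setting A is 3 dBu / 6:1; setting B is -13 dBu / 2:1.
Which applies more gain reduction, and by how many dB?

B, by 5 dB

A: 9 dB over, compressed to 1.5 dB over, so 7.5 dB of GR.
B: 25 dB over, compressed to 12.5 dB over, so 12.5 dB of GR.
Difference: 5 dB in favour of B.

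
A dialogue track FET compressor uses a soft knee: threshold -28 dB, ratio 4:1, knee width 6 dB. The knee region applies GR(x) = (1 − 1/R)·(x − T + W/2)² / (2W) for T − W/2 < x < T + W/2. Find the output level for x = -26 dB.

-27.5625 dB

x − T + W/2 = -26 − (-28) + 3 = 5.
GR = (1 − 1/4) × 5² / 12 = 0.75 × 25 / 12 = 1.5625 dB.
Output = -26 − 1.5625 = -27.5625 dB.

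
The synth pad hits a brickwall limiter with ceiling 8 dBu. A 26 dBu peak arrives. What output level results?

8 dBu

At ∞:1, everything above 8 dBu is held at the ceiling.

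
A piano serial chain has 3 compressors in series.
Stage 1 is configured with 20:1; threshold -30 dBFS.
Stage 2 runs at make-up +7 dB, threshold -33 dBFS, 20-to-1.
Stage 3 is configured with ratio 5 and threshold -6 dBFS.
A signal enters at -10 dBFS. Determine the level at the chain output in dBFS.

-25.8 dBFS

Stage 1: overshoot 20 dB → 20/20 = 1 dB → -29 dBFS.
Stage 2: -29 dBFS is 4 dB over -33 dBFS; at 20:1 that becomes 0.2 dB over, giving -32.8 dBFS; +7 dB make-up → -25.8 dBFS.
Stage 3: below threshold (-25.8 ≤ -6); passes unchanged; output -25.8 dBFS.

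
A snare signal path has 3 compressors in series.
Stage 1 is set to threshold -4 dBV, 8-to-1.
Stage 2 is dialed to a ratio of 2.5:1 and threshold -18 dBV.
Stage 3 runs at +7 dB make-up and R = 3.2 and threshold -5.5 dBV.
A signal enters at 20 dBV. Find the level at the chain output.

Stage 1: 20 dBV is 24 dB over -4 dBV; at 8:1 that becomes 3 dB over, giving -1 dBV.
Stage 2: -1 dBV is 17 dB over -18 dBV; at 2.5:1 that becomes 6.8 dB over, giving -11.2 dBV.
Stage 3: below threshold (-11.2 ≤ -5.5); passes unchanged; make-up brings it to -4.2 dBV.

-4.2 dBV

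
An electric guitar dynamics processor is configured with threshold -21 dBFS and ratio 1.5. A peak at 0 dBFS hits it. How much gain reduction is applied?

The signal is 21 dB above threshold.
After 1.5:1 compression the overshoot becomes 21/1.5 = 14 dB.
So the signal is attenuated by 21 − 14 = 7 dB.

7 dB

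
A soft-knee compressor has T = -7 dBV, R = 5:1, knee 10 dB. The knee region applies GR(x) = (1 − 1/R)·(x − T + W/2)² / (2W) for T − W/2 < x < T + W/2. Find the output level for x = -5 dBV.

-6.96 dBV

x − T + W/2 = -5 − (-7) + 5 = 7.
GR = (1 − 1/5) × 7² / 20 = 0.8 × 49 / 20 = 1.96 dB.
Output = -5 − 1.96 = -6.96 dBV.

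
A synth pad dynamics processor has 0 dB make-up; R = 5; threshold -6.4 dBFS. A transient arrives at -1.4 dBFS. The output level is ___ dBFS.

-5.4 dBFS

Overshoot: -1.4 − (-6.4) = 5 dB.
The 5 dB excess becomes 1 dB after 5:1 reduction.
So the level is -6.4 + 1 = -5.4 dBFS.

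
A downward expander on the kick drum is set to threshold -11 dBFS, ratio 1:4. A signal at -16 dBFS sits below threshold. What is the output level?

Undershoot = (-11) − (-16) = 5 dB.
At 1:4, that expands to 20 dB under threshold.
Output = -11 − 20 = -31 dBFS.

-31 dBFS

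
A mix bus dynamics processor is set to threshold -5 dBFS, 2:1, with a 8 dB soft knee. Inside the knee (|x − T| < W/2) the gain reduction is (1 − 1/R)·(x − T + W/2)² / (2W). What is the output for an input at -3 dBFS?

-4.125 dBFS

x − T + W/2 = -3 − (-5) + 4 = 6.
GR = (1 − 1/2) × 6² / 16 = 0.5 × 36 / 16 = 1.125 dB.
Output = -3 − 1.125 = -4.125 dBFS.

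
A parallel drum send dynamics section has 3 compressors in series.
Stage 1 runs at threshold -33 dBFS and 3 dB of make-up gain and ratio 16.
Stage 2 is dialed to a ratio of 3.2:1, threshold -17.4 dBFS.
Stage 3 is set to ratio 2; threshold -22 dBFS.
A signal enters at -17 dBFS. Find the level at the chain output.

Stage 1: -17 dBFS is 16 dB over -33 dBFS; at 16:1 that becomes 1 dB over, giving -32 dBFS; +3 dB make-up → -29 dBFS.
Stage 2: -29 dBFS ≤ -17.4 dBFS, so stage 2 doesn't engage; output -29 dBFS.
Stage 3: -29 dBFS ≤ -22 dBFS, so stage 3 doesn't engage; output -29 dBFS.

-29 dBFS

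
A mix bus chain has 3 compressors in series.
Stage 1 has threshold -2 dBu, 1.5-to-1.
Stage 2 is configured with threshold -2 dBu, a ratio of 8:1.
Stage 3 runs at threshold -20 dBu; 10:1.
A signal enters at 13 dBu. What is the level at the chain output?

Stage 1: 15 dB above -2 dBu, reduced 1.5:1 to 10 dB above → 8 dBu.
Stage 2: overshoot 10 dB → 10/8 = 1.25 dB → -0.75 dBu.
Stage 3: -0.75 dBu is 19.25 dB over -20 dBu; at 10:1 that becomes 1.925 dB over, giving -18.075 dBu.

-18.075 dBu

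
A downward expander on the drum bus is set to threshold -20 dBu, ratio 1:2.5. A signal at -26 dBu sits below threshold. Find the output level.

The input is 6 dB below the -20 dBu threshold.
A 1:2.5 expander multiplies undershoot by 2.5: 6 × 2.5 = 15 dB below threshold.
Output = -20 − 15 = -35 dBu.

-35 dBu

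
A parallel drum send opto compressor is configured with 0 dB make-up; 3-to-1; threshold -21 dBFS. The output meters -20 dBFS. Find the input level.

-18 dBFS

The compressed level sits -20 − (-21) = 1 dB over threshold.
Before 3:1 compression the overshoot was 1 × 3 = 3 dB, so input = -21 + 3 = -18 dBFS.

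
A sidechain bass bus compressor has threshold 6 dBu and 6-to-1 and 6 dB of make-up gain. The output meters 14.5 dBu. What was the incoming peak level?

21 dBu

Remove make-up: 14.5 − 6 = 8.5 dBu.
That's 2.5 dB above the 6 dBu threshold.
Before 6:1 compression the overshoot was 2.5 × 6 = 15 dB, so input = 6 + 15 = 21 dBu.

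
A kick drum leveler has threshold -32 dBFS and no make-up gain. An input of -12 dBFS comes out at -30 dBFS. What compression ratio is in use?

Input overshoot = -12 − (-32) = 20 dB; output overshoot = -30 − (-32) = 2 dB.
Ratio = 20 / 2 = 10.

10:1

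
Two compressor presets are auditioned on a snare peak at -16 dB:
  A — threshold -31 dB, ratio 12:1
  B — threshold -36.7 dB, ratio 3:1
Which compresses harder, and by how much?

A: GR = 15 − 15/12 = 13.75 dB.
B: GR = 20.7 − 20.7/3 = 13.8 dB.
Difference: 0.05 dB in favour of B.

B, by 0.05 dB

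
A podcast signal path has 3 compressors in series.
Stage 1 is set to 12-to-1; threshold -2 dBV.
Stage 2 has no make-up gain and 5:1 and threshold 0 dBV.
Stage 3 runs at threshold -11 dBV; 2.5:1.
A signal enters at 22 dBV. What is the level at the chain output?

-6.6 dBV

Stage 1: 24 dB above -2 dBV, reduced 12:1 to 2 dB above → 0 dBV.
Stage 2: below threshold (0 ≤ 0); passes unchanged; output 0 dBV.
Stage 3: overshoot 11 dB → 11/2.5 = 4.4 dB → -6.6 dBV.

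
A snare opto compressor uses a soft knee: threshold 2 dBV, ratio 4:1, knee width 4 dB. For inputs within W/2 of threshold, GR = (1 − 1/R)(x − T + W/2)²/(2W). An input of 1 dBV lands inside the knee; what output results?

0.90625 dBV

x − T + W/2 = 1 − 2 + 2 = 1.
GR = (1 − 1/4) × 1² / 8 = 0.75 × 1 / 8 = 0.09375 dB.
Output = 1 − 0.09375 = 0.90625 dBV.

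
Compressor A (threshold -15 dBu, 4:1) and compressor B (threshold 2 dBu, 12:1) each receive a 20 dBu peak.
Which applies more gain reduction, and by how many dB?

A: overshoot 35 dB → output overshoot 8.75 dB → GR 26.25 dB.
B: overshoot 18 dB → output overshoot 1.5 dB → GR 16.5 dB.
A reduces 9.75 dB more.

A, by 9.75 dB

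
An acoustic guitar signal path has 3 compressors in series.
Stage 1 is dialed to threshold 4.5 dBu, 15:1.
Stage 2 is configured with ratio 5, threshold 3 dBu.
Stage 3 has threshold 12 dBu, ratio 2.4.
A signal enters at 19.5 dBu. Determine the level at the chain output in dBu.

3.5 dBu

Stage 1: overshoot 15 dB → 15/15 = 1 dB → 5.5 dBu.
Stage 2: 5.5 dBu is 2.5 dB over 3 dBu; at 5:1 that becomes 0.5 dB over, giving 3.5 dBu.
Stage 3: below threshold (3.5 ≤ 12); passes unchanged; output 3.5 dBu.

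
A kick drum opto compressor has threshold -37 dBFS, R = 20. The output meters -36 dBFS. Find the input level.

The compressed level sits -36 − (-37) = 1 dB over threshold.
Before 20:1 compression the overshoot was 1 × 20 = 20 dB, so input = -37 + 20 = -17 dBFS.

-17 dBFS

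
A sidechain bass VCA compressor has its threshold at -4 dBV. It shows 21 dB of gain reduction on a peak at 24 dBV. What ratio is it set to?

Input overshoot = 24 − (-4) = 28 dB.
Output overshoot = 28 − 21 = 7 dB.
Ratio = input overshoot / output overshoot = 28 / 7 = 4.

4:1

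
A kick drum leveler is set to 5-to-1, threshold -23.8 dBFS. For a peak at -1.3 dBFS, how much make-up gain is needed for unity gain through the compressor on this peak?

The peak compresses to -23.8 + 22.5/5 = -19.3 dBFS.
To reach -1.3 dBFS requires -1.3 − (-19.3) = 18 dB of make-up.

18 dB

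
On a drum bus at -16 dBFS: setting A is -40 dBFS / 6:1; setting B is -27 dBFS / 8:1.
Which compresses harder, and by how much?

A, by 10.375 dB

A: 24 dB over, compressed to 4 dB over, so 20 dB of GR.
B: 11 dB over, compressed to 1.375 dB over, so 9.625 dB of GR.
A applies 10.375 dB more gain reduction.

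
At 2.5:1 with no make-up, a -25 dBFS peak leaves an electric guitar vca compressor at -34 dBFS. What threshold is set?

Let T be the threshold. Output overshoot = (input overshoot)/R, so -34 − T = (-25 − T)/2.5.
2.5·(-34 − T) = -25 − T → 1.5·T = -85 − (-25) = -60.
T = -60/1.5 = -40 dBFS.

-40 dBFS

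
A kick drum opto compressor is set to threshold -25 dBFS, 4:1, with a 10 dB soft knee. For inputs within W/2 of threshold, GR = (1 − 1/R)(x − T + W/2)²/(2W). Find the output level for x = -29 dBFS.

x − T + W/2 = -29 − (-25) + 5 = 1.
GR = (1 − 1/4) × 1² / 20 = 0.75 × 1 / 20 = 0.0375 dB.
Output = -29 − 0.0375 = -29.0375 dBFS.

-29.0375 dBFS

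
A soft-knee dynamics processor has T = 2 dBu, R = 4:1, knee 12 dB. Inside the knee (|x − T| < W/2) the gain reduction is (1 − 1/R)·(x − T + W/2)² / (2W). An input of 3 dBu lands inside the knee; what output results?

x − T + W/2 = 3 − 2 + 6 = 7.
GR = (1 − 1/4) × 7² / 24 = 0.75 × 49 / 24 = 1.53125 dB.
Output = 3 − 1.53125 = 1.46875 dBu.

1.46875 dBu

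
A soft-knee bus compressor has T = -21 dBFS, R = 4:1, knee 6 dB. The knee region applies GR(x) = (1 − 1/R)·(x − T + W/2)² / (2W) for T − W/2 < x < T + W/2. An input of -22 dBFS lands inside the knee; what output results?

x − T + W/2 = -22 − (-21) + 3 = 2.
GR = (1 − 1/4) × 2² / 12 = 0.75 × 4 / 12 = 0.25 dB.
Output = -22 − 0.25 = -22.25 dBFS.

-22.25 dBFS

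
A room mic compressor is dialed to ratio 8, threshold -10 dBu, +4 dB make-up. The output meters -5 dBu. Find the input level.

Remove make-up: -5 − 4 = -9 dBu.
Post-compression overshoot = -9 − (-10) = 1 dB.
Input overshoot = R × output overshoot = 8 dB → input = -10 + 8 = -2 dBu.

-2 dBu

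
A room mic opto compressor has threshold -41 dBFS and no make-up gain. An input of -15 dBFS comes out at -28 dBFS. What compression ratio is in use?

2:1

Input overshoot = -15 − (-41) = 26 dB; output overshoot = -28 − (-41) = 13 dB.
Ratio = 26 / 13 = 2.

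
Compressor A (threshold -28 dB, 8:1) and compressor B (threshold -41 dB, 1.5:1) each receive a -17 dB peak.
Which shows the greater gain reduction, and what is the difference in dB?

A: 11 dB over, compressed to 1.375 dB over, so 9.625 dB of GR.
B: 24 dB over, compressed to 16 dB over, so 8 dB of GR.
A reduces 1.625 dB more.

A, by 1.625 dB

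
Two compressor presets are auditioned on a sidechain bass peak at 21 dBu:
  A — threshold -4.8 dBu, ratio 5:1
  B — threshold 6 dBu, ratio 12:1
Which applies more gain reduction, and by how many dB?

A: GR = 25.8 − 25.8/5 = 20.64 dB.
B: GR = 15 − 15/12 = 13.75 dB.
Difference: 6.89 dB in favour of A.

A, by 6.89 dB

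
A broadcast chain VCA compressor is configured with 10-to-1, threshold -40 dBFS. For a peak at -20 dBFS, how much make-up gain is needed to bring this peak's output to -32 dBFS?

Without make-up, output = threshold + overshoot/10 = -40 + 2 = -38 dBFS.
Gap to target: 6 dB.

6 dB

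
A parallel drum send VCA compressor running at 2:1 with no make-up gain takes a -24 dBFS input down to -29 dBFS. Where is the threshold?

Input is 10 dB above T (since output overshoot × R = input overshoot: (-29 − T)·2 = -24 − T gives T = -34 dBFS).
Check: -34 + (-24 − (-34))/2 = -34 + 5 = -29 dBFS. ✓

-34 dBFS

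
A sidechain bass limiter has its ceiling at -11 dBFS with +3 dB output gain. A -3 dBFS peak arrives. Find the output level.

At ∞:1, everything above -11 dBFS is held at the ceiling.
Output gain then adds 3 dB: -11 + 3 = -8 dBFS.

-8 dBFS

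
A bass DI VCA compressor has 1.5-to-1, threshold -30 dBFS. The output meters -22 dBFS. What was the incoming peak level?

-18 dBFS

Post-compression overshoot = -22 − (-30) = 8 dB.
Input overshoot = R × output overshoot = 12 dB → input = -30 + 12 = -18 dBFS.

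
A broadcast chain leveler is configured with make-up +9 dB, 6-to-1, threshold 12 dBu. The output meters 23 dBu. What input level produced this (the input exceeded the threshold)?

Remove make-up: 23 − 9 = 14 dBu.
Post-compression overshoot = 14 − 12 = 2 dB.
Input overshoot = R × output overshoot = 12 dB → input = 12 + 12 = 24 dBu.

24 dBu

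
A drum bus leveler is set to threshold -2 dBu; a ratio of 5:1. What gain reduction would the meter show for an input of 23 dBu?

20 dB

Overshoot = 23 − (-2) = 25 dB.
At 5:1, output sits 25/5 = 5 dB above threshold.
Gain reduction = 25 − 5 = 20 dB.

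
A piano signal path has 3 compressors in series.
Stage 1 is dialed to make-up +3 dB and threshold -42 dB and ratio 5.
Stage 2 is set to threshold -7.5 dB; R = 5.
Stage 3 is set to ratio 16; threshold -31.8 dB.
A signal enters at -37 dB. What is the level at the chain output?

Stage 1: 5 dB above -42 dB, reduced 5:1 to 1 dB above → -41 dB; +3 dB make-up → -38 dB.
Stage 2: -38 dB is at or below the -7.5 dB threshold — no compression; output -38 dB.
Stage 3: -38 dB is at or below the -31.8 dB threshold — no compression; output -38 dB.

-38 dB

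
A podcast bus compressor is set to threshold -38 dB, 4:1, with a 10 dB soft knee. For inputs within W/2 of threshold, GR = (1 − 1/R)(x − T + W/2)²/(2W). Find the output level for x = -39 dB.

x − T + W/2 = -39 − (-38) + 5 = 4.
GR = (1 − 1/4) × 4² / 20 = 0.75 × 16 / 20 = 0.6 dB.
Output = -39 − 0.6 = -39.6 dB.

-39.6 dB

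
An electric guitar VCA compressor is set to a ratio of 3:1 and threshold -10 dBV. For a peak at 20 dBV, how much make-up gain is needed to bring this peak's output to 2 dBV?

Without make-up, output = threshold + overshoot/3 = -10 + 10 = 0 dBV.
Gap to target: 2 dB.

2 dB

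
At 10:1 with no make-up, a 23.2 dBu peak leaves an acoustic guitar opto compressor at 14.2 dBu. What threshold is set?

13.2 dBu

Input is 10 dB above T (since output overshoot × R = input overshoot: (14.2 − T)·10 = 23.2 − T gives T = 13.2 dBu).
Check: 13.2 + (23.2 − 13.2)/10 = 13.2 + 1 = 14.2 dBu. ✓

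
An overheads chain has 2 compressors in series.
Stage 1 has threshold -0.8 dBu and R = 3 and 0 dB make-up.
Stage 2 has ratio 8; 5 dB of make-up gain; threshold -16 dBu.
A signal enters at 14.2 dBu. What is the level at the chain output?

-8.475 dBu

Stage 1: 15 dB above -0.8 dBu, reduced 3:1 to 5 dB above → 4.2 dBu.
Stage 2: 20.2 dB above -16 dBu, reduced 8:1 to 2.525 dB above → -13.475 dBu; +5 dB make-up → -8.475 dBu.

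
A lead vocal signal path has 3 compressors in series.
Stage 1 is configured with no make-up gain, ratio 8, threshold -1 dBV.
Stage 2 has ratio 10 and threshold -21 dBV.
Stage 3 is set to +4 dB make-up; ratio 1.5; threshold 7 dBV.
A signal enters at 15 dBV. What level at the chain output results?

Stage 1: 16 dB above -1 dBV, reduced 8:1 to 2 dB above → 1 dBV.
Stage 2: 1 dBV is 22 dB over -21 dBV; at 10:1 that becomes 2.2 dB over, giving -18.8 dBV.
Stage 3: -18.8 dBV is at or below the 7 dBV threshold — no compression; make-up brings it to -14.8 dBV.

-14.8 dBV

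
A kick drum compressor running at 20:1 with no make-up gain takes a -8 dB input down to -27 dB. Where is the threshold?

Let T be the threshold. Output overshoot = (input overshoot)/R, so -27 − T = (-8 − T)/20.
20·(-27 − T) = -8 − T → 19·T = -540 − (-8) = -532.
T = -532/19 = -28 dB.

-28 dB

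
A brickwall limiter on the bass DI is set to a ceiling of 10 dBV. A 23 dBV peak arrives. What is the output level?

The limiter clamps the peak to its 10 dBV ceiling.

10 dBV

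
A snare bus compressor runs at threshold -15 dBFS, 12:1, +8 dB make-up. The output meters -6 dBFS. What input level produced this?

-3 dBFS

Remove make-up: -6 − 8 = -14 dBFS.
That's 1 dB above the -15 dBFS threshold.
Undo the ratio: input overshoot = 1 × 12 = 12 dB, giving input = -3 dBFS.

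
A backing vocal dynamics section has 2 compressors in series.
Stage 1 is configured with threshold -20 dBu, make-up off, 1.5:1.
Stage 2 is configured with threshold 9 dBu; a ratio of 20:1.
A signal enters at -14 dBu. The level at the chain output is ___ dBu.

-16 dBu

Stage 1: overshoot 6 dB → 6/1.5 = 4 dB → -16 dBu.
Stage 2: below threshold (-16 ≤ 9); passes unchanged; output -16 dBu.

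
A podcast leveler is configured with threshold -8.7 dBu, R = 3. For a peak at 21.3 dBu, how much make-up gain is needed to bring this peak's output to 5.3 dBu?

4 dB

Without make-up, output = threshold + overshoot/3 = -8.7 + 10 = 1.3 dBu.
Gap to target: 4 dB.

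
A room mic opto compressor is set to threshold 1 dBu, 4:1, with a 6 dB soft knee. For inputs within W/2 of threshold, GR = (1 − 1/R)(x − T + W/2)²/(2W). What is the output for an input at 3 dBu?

1.4375 dBu

x − T + W/2 = 3 − 1 + 3 = 5.
GR = (1 − 1/4) × 5² / 12 = 0.75 × 25 / 12 = 1.5625 dB.
Output = 3 − 1.5625 = 1.4375 dBu.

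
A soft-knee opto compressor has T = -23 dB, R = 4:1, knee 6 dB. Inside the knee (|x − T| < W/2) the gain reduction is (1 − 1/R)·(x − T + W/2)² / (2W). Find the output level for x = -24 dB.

-24.25 dB

x − T + W/2 = -24 − (-23) + 3 = 2.
GR = (1 − 1/4) × 2² / 12 = 0.75 × 4 / 12 = 0.25 dB.
Output = -24 − 0.25 = -24.25 dB.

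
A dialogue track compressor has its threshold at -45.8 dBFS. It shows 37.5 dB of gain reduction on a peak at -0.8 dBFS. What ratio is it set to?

Input overshoot = -0.8 − (-45.8) = 45 dB.
Output overshoot = 45 − 37.5 = 7.5 dB.
Ratio = input overshoot / output overshoot = 45 / 7.5 = 6.

6:1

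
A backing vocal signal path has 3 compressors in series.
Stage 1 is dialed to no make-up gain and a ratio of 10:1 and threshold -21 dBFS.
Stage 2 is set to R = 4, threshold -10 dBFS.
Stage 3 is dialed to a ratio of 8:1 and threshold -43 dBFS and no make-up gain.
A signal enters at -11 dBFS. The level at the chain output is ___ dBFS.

Stage 1: 10 dB above -21 dBFS, reduced 10:1 to 1 dB above → -20 dBFS.
Stage 2: below threshold (-20 ≤ -10); passes unchanged; output -20 dBFS.
Stage 3: -20 dBFS is 23 dB over -43 dBFS; at 8:1 that becomes 2.875 dB over, giving -40.125 dBFS.

-40.125 dBFS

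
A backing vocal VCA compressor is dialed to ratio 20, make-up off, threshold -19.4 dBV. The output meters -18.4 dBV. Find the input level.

The compressed level sits -18.4 − (-19.4) = 1 dB over threshold.
Before 20:1 compression the overshoot was 1 × 20 = 20 dB, so input = -19.4 + 20 = 0.6 dBV.

0.6 dBV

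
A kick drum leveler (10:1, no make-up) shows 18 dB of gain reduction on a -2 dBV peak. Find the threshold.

-22 dBV

Gain reduction = -2 − (-20) = 18 dB; output overshoot = GR / (R − 1) = 18 / 9 = 2 dB.
Threshold = output − output overshoot = -20 − 2 = -22 dBV.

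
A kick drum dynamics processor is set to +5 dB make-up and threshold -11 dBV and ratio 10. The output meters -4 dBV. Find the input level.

Stripping the +5 dB make-up gives -9 dBV at the gain stage.
Post-compression overshoot = -9 − (-11) = 2 dB.
Before 10:1 compression the overshoot was 2 × 10 = 20 dB, so input = -11 + 20 = 9 dBV.

9 dBV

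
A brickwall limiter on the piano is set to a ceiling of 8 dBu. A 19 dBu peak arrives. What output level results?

A brickwall limiter is an ∞:1 compressor: any input above the ceiling is clamped to 8 dBu.

8 dBu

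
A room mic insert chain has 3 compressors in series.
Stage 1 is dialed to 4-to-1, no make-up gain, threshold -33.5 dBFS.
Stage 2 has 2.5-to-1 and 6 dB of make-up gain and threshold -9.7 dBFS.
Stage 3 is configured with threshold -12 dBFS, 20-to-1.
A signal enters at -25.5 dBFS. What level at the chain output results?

-25.5 dBFS

Stage 1: 8 dB above -33.5 dBFS, reduced 4:1 to 2 dB above → -31.5 dBFS.
Stage 2: -31.5 dBFS ≤ -9.7 dBFS, so stage 2 doesn't engage; make-up brings it to -25.5 dBFS.
Stage 3: -25.5 dBFS ≤ -12 dBFS, so stage 3 doesn't engage; output -25.5 dBFS.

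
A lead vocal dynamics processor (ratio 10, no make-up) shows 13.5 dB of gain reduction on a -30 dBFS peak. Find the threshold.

-45 dBFS

Input is 15 dB above T (since output overshoot × R = input overshoot: (-43.5 − T)·10 = -30 − T gives T = -45 dBFS).
Check: -45 + (-30 − (-45))/10 = -45 + 1.5 = -43.5 dBFS. ✓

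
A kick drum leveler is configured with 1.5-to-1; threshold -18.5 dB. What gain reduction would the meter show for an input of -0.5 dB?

-0.5 dB exceeds the threshold by 18 dB.
After 1.5:1 compression the overshoot becomes 18/1.5 = 12 dB.
GR = overshoot in − overshoot out = 18 − 12 = 6 dB.

6 dB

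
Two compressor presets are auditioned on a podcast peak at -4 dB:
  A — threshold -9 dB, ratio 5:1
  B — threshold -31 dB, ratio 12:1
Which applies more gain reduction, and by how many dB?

B, by 20.75 dB

A: 5 dB over, compressed to 1 dB over, so 4 dB of GR.
B: 27 dB over, compressed to 2.25 dB over, so 24.75 dB of GR.
Difference: 20.75 dB in favour of B.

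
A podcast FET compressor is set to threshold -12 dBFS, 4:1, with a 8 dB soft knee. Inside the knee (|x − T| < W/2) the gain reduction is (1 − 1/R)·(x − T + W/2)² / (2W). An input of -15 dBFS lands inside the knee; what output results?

x − T + W/2 = -15 − (-12) + 4 = 1.
GR = (1 − 1/4) × 1² / 16 = 0.75 × 1 / 16 = 0.046875 dB.
Output = -15 − 0.046875 = -15.046875 dBFS.

-15.046875 dBFS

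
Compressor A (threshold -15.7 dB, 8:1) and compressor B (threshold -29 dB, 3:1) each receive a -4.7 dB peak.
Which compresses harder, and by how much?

A: overshoot 11 dB → output overshoot 1.375 dB → GR 9.625 dB.
B: overshoot 24.3 dB → output overshoot 8.1 dB → GR 16.2 dB.
B applies 6.575 dB more gain reduction.

B, by 6.575 dB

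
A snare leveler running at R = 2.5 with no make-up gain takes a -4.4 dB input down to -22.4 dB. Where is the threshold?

-34.4 dB

Gain reduction = -4.4 − (-22.4) = 18 dB; output overshoot = GR / (R − 1) = 18 / 1.5 = 12 dB.
Threshold = output − output overshoot = -22.4 − 12 = -34.4 dB.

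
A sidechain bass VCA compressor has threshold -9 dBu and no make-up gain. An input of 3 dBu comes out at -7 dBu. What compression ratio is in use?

Input overshoot = 3 − (-9) = 12 dB; output overshoot = -7 − (-9) = 2 dB.
Ratio = 12 / 2 = 6.

6:1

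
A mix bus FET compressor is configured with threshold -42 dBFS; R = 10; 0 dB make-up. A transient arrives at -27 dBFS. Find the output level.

Overshoot: -27 − (-42) = 15 dB.
10:1 compression reduces that to 15/10 = 1.5 dB over.
That puts the output at -40.5 dBFS.

-40.5 dBFS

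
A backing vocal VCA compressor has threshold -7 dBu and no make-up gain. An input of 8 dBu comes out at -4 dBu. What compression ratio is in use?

Input overshoot = 8 − (-7) = 15 dB; output overshoot = -4 − (-7) = 3 dB.
Ratio = 15 / 3 = 5.

5:1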